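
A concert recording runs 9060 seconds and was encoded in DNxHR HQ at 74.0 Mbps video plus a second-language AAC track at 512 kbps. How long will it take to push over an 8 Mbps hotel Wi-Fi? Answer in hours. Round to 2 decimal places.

Audio: 512 kbps = 0.512 Mbps.
Total bitrate: 74.512 Mbps.
File: 74.512 Mbps × 9060 s = 675078.7 Mb.
At 8 Mbps: 675078.7 / 8 = 84384.8 s ≈ 23.4 hours.

23.44 hours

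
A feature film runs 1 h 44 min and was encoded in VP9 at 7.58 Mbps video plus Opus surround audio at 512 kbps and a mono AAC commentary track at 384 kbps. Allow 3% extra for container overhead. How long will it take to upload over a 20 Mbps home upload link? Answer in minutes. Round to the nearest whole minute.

1 h 44 min = 104 min = 6240 s
Audio total: 512 + 384 = 896 kbps = 0.896 Mbps.
Total bitrate: 8.476 Mbps.
File: 8.476 Mbps × 6240 s = 52890.2 Mb.
With 3% container overhead: ×1.03. → 54476.9 Mb.
At 20 Mbps: 54476.9 / 20 = 2723.8 s ≈ 45.4 minutes.

45 minutes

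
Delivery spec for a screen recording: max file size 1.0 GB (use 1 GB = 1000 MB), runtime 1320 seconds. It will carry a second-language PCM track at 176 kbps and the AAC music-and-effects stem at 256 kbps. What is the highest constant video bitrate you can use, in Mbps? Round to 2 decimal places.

Budget: 1.0 GB = 8000.0 Mb.
Total bitrate budget: 8000.0 Mb / 1320 s = 6.061 Mbps.
Audio total: 176 + 256 = 432 kbps = 0.432 Mbps.
Video: 6.061 − 0.432 = 5.629 Mbps.

5.63 Mbps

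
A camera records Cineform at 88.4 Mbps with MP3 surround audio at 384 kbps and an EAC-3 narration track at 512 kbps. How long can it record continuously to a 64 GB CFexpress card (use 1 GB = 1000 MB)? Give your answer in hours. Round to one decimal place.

1.6 hours

Audio total: 384 + 512 = 896 kbps = 0.896 Mbps.
Total bitrate: 88.4 + 0.896 = 89.296 Mbps.
Capacity: 64 GB = 512,000 Mb.
Recording time: 512,000 / 89.296 = 5,734 s ≈ 1.59 hours.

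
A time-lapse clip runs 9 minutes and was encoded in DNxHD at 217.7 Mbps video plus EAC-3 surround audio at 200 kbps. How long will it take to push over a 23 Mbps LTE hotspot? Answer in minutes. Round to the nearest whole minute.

85 minutes

9 min = 540 s
Audio: 200 kbps = 0.200 Mbps.
Total bitrate: 217.900 Mbps.
File: 217.900 Mbps × 540 s = 117666.0 Mb.
At 23 Mbps: 117666.0 / 23 = 5115.9 s ≈ 85.3 minutes.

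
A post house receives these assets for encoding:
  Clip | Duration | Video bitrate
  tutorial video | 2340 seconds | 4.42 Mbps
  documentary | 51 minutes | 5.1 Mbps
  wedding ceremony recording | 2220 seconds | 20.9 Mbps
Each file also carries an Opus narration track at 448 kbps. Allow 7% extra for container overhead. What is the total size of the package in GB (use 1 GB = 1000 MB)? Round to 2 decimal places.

Audio: 448 kbps = 0.448 Mbps.
tutorial video: 4.868 Mbps × 2340 s × 1.07 = 12188.5 Mb
documentary: 5.548 Mbps × 3060 s × 1.07 = 18165.3 Mb
wedding ceremony recording: 21.348 Mbps × 2220 s × 1.07 = 50710.0 Mb
Total: 81063.8 Mb = 10133.0 MB.
= 10.13 GB.

10.13 GB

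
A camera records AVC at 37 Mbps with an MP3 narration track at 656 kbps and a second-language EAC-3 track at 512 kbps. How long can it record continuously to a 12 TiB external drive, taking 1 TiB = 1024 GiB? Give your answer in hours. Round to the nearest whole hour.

Audio total: 656 + 512 = 1168 kbps = 1.168 Mbps.
Total bitrate: 37 + 1.168 = 38.168 Mbps.
Capacity: 12 TiB = 105,553,116 Mb.
Recording time: 105,553,116 / 38.168 = 2,765,487 s ≈ 768 hours.

768 hours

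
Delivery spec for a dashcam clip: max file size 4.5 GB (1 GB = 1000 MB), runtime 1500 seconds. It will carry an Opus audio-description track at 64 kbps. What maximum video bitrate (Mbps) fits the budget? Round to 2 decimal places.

23.94 Mbps

Budget: 4.5 GB = 36000.0 Mb.
Total bitrate budget: 36000.0 Mb / 1500 s = 24.000 Mbps.
Audio: 64 kbps = 0.064 Mbps.
Video: 24.000 − 0.064 = 23.936 Mbps.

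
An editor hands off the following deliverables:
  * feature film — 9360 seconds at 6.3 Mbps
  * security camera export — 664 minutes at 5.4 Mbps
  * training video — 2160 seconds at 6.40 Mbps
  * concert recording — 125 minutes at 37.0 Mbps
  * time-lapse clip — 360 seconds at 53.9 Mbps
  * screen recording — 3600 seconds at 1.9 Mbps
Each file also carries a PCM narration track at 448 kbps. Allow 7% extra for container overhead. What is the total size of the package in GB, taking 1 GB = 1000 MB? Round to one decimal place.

82.9 GB

Audio: 448 kbps = 0.448 Mbps.
feature film: 6.748 Mbps × 9360 s × 1.07 = 67582.6 Mb
security camera export: 5.848 Mbps × 39840 s × 1.07 = 249293.2 Mb
training video: 6.848 Mbps × 2160 s × 1.07 = 15827.1 Mb
concert recording: 37.448 Mbps × 7500 s × 1.07 = 300520.2 Mb
time-lapse clip: 54.348 Mbps × 360 s × 1.07 = 20934.8 Mb
screen recording: 2.348 Mbps × 3600 s × 1.07 = 9044.5 Mb
Total: 663202.4 Mb = 82900.3 MB.
= 82.90 GB.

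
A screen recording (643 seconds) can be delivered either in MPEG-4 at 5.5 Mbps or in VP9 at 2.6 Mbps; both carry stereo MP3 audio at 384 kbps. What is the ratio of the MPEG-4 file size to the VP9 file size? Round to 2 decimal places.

1.97

Audio: 384 kbps = 0.384 Mbps.
MPEG-4: 5.884 Mbps × 643 s = 3783.4 Mb = 451.018 MiB.
VP9: 2.984 Mbps × 643 s = 1918.7 Mb = 228.728 MiB.
Ratio: 451.018 / 228.728 = 1.972.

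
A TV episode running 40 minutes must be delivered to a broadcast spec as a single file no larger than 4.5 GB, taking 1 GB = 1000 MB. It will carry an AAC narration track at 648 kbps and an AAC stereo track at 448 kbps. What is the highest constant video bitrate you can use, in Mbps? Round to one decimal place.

13.9 Mbps

Budget: 4.5 GB = 36000.0 Mb.
40 min = 2400 s
Total bitrate budget: 36000.0 Mb / 2400 s = 15.000 Mbps.
Audio total: 648 + 448 = 1096 kbps = 1.096 Mbps.
Video: 15.000 − 1.096 = 13.904 Mbps.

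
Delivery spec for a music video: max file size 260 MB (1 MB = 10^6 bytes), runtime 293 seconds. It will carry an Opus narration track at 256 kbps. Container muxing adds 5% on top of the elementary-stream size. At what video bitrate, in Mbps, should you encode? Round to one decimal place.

Budget: 260 MB = 2080.0 Mb.
Stream payload after overhead: 2080.0 / 1.05 = 1981.0 Mb.
Total bitrate budget: 1981.0 Mb / 293 s = 6.761 Mbps.
Audio: 256 kbps = 0.256 Mbps.
Video: 6.761 − 0.256 = 6.505 Mbps.

6.5 Mbps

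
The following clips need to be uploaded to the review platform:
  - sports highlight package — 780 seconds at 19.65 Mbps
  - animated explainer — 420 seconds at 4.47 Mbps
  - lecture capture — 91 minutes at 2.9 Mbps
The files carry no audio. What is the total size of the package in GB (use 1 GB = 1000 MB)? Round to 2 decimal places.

4.13 GB

sports highlight package: 19.650 Mbps × 780 s = 15327.0 Mb
animated explainer: 4.470 Mbps × 420 s = 1877.4 Mb
lecture capture: 2.900 Mbps × 5460 s = 15834.0 Mb
Total: 33038.4 Mb = 4129.8 MB.
= 4.130 GB.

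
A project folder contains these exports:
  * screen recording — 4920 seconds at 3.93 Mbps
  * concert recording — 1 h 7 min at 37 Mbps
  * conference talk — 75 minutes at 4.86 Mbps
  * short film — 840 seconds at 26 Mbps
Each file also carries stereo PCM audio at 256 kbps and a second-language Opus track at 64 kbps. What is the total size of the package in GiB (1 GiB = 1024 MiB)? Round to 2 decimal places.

25.19 GiB

Audio total: 256 + 64 = 320 kbps = 0.320 Mbps.
screen recording: 4.250 Mbps × 4920 s = 20910.0 Mb
concert recording: 37.320 Mbps × 4020 s = 150026.4 Mb
conference talk: 5.180 Mbps × 4500 s = 23310.0 Mb
short film: 26.320 Mbps × 840 s = 22108.8 Mb
Total: 216355.2 Mb = 27044.4 MB.
= 25.19 GiB.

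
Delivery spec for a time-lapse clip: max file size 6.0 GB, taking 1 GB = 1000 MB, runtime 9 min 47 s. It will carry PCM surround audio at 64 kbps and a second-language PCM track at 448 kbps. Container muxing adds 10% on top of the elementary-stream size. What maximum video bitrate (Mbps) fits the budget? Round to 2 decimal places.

73.83 Mbps

Budget: 6.0 GB = 48000.0 Mb.
Stream payload after overhead: 48000.0 / 1.10 = 43636.4 Mb.
9 min 47 s = 587 s
Total bitrate budget: 43636.4 Mb / 587 s = 74.338 Mbps.
Audio total: 64 + 448 = 512 kbps = 0.512 Mbps.
Video: 74.338 − 0.512 = 73.826 Mbps.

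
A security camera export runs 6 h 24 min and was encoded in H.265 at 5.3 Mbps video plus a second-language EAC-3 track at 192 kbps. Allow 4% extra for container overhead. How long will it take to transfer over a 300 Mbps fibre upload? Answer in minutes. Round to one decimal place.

7.3 minutes

6 h 24 min = 384 min = 23040 s
Audio: 192 kbps = 0.192 Mbps.
Total bitrate: 5.492 Mbps.
File: 5.492 Mbps × 23040 s = 126535.7 Mb.
With 4% container overhead: ×1.04. → 131597.1 Mb.
At 300 Mbps: 131597.1 / 300 = 438.7 s ≈ 7.31 minutes.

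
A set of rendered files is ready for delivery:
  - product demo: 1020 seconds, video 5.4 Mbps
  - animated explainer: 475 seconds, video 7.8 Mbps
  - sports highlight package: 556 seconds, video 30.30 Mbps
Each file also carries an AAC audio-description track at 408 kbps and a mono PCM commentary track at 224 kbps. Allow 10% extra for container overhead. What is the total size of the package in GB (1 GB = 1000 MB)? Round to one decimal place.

3.8 GB

Audio total: 408 + 224 = 632 kbps = 0.632 Mbps.
product demo: 6.032 Mbps × 1020 s × 1.10 = 6767.9 Mb
animated explainer: 8.432 Mbps × 475 s × 1.10 = 4405.7 Mb
sports highlight package: 30.932 Mbps × 556 s × 1.10 = 18918.0 Mb
Total: 30091.6 Mb = 3761.5 MB.
= 3.761 GB.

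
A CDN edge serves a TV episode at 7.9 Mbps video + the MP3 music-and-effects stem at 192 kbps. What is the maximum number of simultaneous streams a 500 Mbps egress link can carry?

Audio: 192 kbps = 0.192 Mbps.
Per-viewer media rate: 8.092 Mbps.
500 Mbps = 500.0 Mbps; 500.0 / 8.092 = 61.79 → 61 viewers.

61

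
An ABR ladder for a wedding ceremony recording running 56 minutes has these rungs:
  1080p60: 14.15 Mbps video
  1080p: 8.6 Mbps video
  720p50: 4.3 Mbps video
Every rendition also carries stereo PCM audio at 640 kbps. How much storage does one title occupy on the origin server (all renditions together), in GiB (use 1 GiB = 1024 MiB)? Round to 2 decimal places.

56 min = 3360 s
Audio: 640 kbps = 0.640 Mbps.
Sum of rendition bitrates: (14.15+0.640) + (8.6+0.640) + (4.3+0.640) = 28.970 Mbps.
× 3360 s = 97,339 Mb = 12,167 MB = 11.33 GiB.

11.33 GiB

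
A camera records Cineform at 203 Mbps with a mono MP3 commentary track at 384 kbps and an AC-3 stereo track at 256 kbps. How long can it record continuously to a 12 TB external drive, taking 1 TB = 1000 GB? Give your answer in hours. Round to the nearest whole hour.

131 hours

Audio total: 384 + 256 = 640 kbps = 0.640 Mbps.
Total bitrate: 203 + 0.640 = 203.640 Mbps.
Capacity: 12 TB = 96,000,000 Mb.
Recording time: 96,000,000 / 203.640 = 471,420 s ≈ 131 hours.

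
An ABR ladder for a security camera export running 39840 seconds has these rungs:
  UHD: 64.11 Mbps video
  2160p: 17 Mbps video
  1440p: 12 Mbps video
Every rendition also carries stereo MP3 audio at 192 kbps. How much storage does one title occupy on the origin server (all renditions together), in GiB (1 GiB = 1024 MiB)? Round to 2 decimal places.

434.51 GiB

Audio: 192 kbps = 0.192 Mbps.
Sum of rendition bitrates: (64.11+0.192) + (17+0.192) + (12+0.192) = 93.686 Mbps.
× 39840 s = 3,732,450 Mb = 466,556 MB = 434.5 GiB.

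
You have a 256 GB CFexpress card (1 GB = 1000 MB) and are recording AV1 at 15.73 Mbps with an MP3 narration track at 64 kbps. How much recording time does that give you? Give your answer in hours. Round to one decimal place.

36.0 hours

Audio: 64 kbps = 0.064 Mbps.
Total bitrate: 15.73 + 0.064 = 15.794 Mbps.
Capacity: 256 GB = 2,048,000 Mb.
Recording time: 2,048,000 / 15.794 = 129,669 s ≈ 36.0 hours.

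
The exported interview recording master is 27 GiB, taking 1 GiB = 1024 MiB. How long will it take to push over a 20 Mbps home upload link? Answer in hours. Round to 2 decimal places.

File: 27 GiB = 231928.2 Mb.
At 20 Mbps: 231928.2 / 20 = 11596.4 s ≈ 3.22 hours.

3.22 hours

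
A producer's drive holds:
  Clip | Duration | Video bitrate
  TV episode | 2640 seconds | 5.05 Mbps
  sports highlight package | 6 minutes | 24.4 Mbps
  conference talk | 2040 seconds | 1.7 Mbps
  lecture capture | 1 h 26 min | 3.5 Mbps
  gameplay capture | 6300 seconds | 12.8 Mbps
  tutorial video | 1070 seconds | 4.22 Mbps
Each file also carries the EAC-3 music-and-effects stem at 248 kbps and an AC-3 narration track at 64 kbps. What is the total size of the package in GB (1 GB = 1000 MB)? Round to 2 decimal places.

16.79 GB

Audio total: 248 + 64 = 312 kbps = 0.312 Mbps.
TV episode: 5.362 Mbps × 2640 s = 14155.7 Mb
sports highlight package: 24.712 Mbps × 360 s = 8896.3 Mb
conference talk: 2.012 Mbps × 2040 s = 4104.5 Mb
lecture capture: 3.812 Mbps × 5160 s = 19669.9 Mb
gameplay capture: 13.112 Mbps × 6300 s = 82605.6 Mb
tutorial video: 4.532 Mbps × 1070 s = 4849.2 Mb
Total: 134281.2 Mb = 16785.2 MB.
= 16.79 GB.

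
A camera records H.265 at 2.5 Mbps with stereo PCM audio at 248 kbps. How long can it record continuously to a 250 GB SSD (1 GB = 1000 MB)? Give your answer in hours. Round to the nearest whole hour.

202 hours

Audio: 248 kbps = 0.248 Mbps.
Total bitrate: 2.5 + 0.248 = 2.748 Mbps.
Capacity: 250 GB = 2,000,000 Mb.
Recording time: 2,000,000 / 2.748 = 727,802 s ≈ 202 hours.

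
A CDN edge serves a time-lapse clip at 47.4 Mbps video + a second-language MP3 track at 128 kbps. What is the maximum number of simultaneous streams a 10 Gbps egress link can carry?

210

Audio: 128 kbps = 0.128 Mbps.
Per-viewer media rate: 47.528 Mbps.
10 Gbps = 10,000 Mbps; 10,000 / 47.528 = 210.40 → 210 viewers.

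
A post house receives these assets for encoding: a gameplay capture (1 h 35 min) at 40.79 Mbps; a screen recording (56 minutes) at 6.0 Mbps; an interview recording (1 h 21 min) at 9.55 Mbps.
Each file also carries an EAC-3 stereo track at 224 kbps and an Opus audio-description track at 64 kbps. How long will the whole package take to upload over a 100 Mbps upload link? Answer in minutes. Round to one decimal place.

Audio total: 224 + 64 = 288 kbps = 0.288 Mbps.
gameplay capture: 41.078 Mbps × 5700 s = 234144.6 Mb
screen recording: 6.288 Mbps × 3360 s = 21127.7 Mb
interview recording: 9.838 Mbps × 4860 s = 47812.7 Mb
Total: 303085.0 Mb = 37885.6 MB.
At 100 Mbps: 303085.0 / 100 = 3031 s ≈ 50.5 minutes.

50.5 minutes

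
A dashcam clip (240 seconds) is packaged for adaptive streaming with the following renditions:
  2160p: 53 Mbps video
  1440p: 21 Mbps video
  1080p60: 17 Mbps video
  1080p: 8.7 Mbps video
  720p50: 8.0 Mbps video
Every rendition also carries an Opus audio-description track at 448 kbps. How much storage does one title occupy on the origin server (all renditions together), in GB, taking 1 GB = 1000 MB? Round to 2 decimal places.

Audio: 448 kbps = 0.448 Mbps.
Sum of rendition bitrates: (53+0.448) + (21+0.448) + (17+0.448) + (8.7+0.448) + (8.0+0.448) = 109.940 Mbps.
× 240 s = 26,386 Mb = 3,298 MB = 3.298 GB.

3.30 GB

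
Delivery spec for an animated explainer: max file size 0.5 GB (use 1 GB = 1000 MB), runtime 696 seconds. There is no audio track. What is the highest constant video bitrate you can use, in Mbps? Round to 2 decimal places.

Budget: 0.5 GB = 4000.0 Mb.
Total bitrate budget: 4000.0 Mb / 696 s = 5.747 Mbps.

5.75 Mbps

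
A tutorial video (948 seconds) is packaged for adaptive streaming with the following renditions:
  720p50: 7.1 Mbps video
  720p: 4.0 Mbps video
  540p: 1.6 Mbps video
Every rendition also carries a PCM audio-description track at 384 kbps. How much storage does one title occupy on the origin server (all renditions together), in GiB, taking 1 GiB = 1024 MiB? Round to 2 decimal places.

Audio: 384 kbps = 0.384 Mbps.
Sum of rendition bitrates: (7.1+0.384) + (4.0+0.384) + (1.6+0.384) = 13.852 Mbps.
× 948 s = 13,132 Mb = 1,641 MB = 1.529 GiB.

1.53 GiB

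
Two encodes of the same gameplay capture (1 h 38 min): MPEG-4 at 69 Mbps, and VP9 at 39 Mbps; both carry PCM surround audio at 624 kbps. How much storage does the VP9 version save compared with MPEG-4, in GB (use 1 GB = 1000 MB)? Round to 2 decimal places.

1 h 38 min = 98 min = 5880 s
Audio: 624 kbps = 0.624 Mbps.
MPEG-4: 69.624 Mbps × 5880 s = 409389.1 Mb = 51.174 GB.
VP9: 39.624 Mbps × 5880 s = 232989.1 Mb = 29.124 GB.
Saving: 51.174 − 29.124 = 22.050 GB.

22.05 GB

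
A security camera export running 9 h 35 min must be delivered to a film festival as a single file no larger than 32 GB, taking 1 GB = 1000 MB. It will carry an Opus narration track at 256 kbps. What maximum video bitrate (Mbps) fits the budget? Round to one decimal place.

Budget: 32 GB = 256000.0 Mb.
9 h 35 min = 575 min = 34500 s
Total bitrate budget: 256000.0 Mb / 34500 s = 7.420 Mbps.
Audio: 256 kbps = 0.256 Mbps.
Video: 7.420 − 0.256 = 7.164 Mbps.

7.2 Mbps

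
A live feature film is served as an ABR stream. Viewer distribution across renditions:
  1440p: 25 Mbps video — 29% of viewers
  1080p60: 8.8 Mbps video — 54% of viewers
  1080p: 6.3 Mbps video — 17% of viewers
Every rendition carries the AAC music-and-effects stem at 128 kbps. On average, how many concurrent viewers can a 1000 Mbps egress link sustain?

75

Audio: 128 kbps = 0.128 Mbps.
Average per-viewer bitrate: 0.29×25.128 + 0.54×8.928 + 0.17×6.428 = 13.201 Mbps.
1000 Mbps = 1,000 Mbps; 1,000 / 13.201 = 75.75 → 75.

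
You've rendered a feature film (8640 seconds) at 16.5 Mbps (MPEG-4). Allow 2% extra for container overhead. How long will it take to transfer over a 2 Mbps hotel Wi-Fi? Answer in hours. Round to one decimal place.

File: 16.500 Mbps × 8640 s = 142560.0 Mb.
With 2% container overhead: ×1.02. → 145411.2 Mb.
At 2 Mbps: 145411.2 / 2 = 72705.6 s ≈ 20.2 hours.

20.2 hours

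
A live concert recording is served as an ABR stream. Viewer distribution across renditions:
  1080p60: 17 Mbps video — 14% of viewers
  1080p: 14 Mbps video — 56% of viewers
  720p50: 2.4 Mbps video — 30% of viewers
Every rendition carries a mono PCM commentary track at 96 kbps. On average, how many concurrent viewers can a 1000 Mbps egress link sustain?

90

Audio: 96 kbps = 0.096 Mbps.
Average per-viewer bitrate: 0.14×17.096 + 0.56×14.096 + 0.30×2.496 = 11.036 Mbps.
1000 Mbps = 1,000 Mbps; 1,000 / 11.036 = 90.61 → 90.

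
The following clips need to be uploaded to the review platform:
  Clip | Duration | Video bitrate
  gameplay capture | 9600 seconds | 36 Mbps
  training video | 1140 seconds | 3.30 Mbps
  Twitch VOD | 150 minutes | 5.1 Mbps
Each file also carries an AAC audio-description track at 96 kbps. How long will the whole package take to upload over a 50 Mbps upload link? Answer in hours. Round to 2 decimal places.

2.21 hours

Audio: 96 kbps = 0.096 Mbps.
gameplay capture: 36.096 Mbps × 9600 s = 346521.6 Mb
training video: 3.396 Mbps × 1140 s = 3871.4 Mb
Twitch VOD: 5.196 Mbps × 9000 s = 46764.0 Mb
Total: 397157.0 Mb = 49644.6 MB.
At 50 Mbps: 397157.0 / 50 = 7943 s ≈ 2.21 hours.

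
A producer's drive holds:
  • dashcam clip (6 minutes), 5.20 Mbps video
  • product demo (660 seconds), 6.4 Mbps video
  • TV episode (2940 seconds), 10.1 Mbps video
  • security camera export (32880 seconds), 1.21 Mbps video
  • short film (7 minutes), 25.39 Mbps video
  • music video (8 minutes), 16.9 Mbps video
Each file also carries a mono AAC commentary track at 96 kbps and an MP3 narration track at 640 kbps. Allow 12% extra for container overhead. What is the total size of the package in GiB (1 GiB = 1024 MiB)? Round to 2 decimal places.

15.92 GiB

Audio total: 96 + 640 = 736 kbps = 0.736 Mbps.
dashcam clip: 5.936 Mbps × 360 s × 1.12 = 2393.4 Mb
product demo: 7.136 Mbps × 660 s × 1.12 = 5274.9 Mb
TV episode: 10.836 Mbps × 2940 s × 1.12 = 35680.8 Mb
security camera export: 1.946 Mbps × 32880 s × 1.12 = 71662.6 Mb
short film: 26.126 Mbps × 420 s × 1.12 = 12289.7 Mb
music video: 17.636 Mbps × 480 s × 1.12 = 9481.1 Mb
Total: 136782.5 Mb = 17097.8 MB.
= 15.92 GiB.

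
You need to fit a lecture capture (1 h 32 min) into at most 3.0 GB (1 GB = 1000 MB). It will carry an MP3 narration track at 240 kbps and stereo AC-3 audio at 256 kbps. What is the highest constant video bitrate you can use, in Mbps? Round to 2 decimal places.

Budget: 3.0 GB = 24000.0 Mb.
1 h 32 min = 92 min = 5520 s
Total bitrate budget: 24000.0 Mb / 5520 s = 4.348 Mbps.
Audio total: 240 + 256 = 496 kbps = 0.496 Mbps.
Video: 4.348 − 0.496 = 3.852 Mbps.

3.85 Mbps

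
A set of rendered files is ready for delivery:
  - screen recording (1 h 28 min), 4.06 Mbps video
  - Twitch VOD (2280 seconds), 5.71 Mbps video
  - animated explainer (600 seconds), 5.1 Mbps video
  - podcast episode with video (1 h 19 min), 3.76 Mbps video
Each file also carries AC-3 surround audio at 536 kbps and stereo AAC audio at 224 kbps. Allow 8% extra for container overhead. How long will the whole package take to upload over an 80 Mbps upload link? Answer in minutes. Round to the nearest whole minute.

15 minutes

Audio total: 536 + 224 = 760 kbps = 0.760 Mbps.
screen recording: 4.820 Mbps × 5280 s × 1.08 = 27485.6 Mb
Twitch VOD: 6.470 Mbps × 2280 s × 1.08 = 15931.7 Mb
animated explainer: 5.860 Mbps × 600 s × 1.08 = 3797.3 Mb
podcast episode with video: 4.520 Mbps × 4740 s × 1.08 = 23138.8 Mb
Total: 70353.4 Mb = 8794.2 MB.
At 80 Mbps: 70353.4 / 80 = 879 s ≈ 14.7 minutes.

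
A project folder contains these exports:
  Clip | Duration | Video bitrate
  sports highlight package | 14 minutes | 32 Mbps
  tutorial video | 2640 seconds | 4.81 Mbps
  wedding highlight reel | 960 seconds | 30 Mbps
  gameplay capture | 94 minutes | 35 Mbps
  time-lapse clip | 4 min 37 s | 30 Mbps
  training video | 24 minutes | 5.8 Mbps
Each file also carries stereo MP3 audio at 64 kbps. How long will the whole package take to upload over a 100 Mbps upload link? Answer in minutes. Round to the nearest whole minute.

Audio: 64 kbps = 0.064 Mbps.
sports highlight package: 32.064 Mbps × 840 s = 26933.8 Mb
tutorial video: 4.874 Mbps × 2640 s = 12867.4 Mb
wedding highlight reel: 30.064 Mbps × 960 s = 28861.4 Mb
gameplay capture: 35.064 Mbps × 5640 s = 197761.0 Mb
time-lapse clip: 30.064 Mbps × 277 s = 8327.7 Mb
training video: 5.864 Mbps × 1440 s = 8444.2 Mb
Total: 283195.4 Mb = 35399.4 MB.
At 100 Mbps: 283195.4 / 100 = 2832 s ≈ 47.2 minutes.

47 minutes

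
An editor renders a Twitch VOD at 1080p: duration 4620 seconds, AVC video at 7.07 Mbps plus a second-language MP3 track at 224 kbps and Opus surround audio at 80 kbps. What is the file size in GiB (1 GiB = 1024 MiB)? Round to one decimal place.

Audio total: 224 + 80 = 304 kbps = 0.304 Mbps.
Total bitrate: 7.07 + 0.304 = 7.374 Mbps.
Stream data: 7.374 Mbps × 4620 s = 34067.9 Mb.
34,068 Mb = 4,258,485,000 bytes ÷ 1,073,741,824 = 3.966 GiB.

4.0 GiB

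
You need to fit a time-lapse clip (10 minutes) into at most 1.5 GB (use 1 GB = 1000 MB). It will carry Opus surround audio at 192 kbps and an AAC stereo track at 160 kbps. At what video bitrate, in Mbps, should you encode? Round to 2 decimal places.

Budget: 1.5 GB = 12000.0 Mb.
10 min = 600 s
Total bitrate budget: 12000.0 Mb / 600 s = 20.000 Mbps.
Audio total: 192 + 160 = 352 kbps = 0.352 Mbps.
Video: 20.000 − 0.352 = 19.648 Mbps.

19.65 Mbps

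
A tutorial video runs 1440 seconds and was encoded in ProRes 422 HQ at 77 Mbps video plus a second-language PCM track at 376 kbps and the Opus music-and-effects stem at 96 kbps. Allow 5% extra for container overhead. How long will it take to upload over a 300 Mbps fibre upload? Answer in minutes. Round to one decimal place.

Audio total: 376 + 96 = 472 kbps = 0.472 Mbps.
Total bitrate: 77.472 Mbps.
File: 77.472 Mbps × 1440 s = 111559.7 Mb.
With 5% container overhead: ×1.05. → 117137.7 Mb.
At 300 Mbps: 117137.7 / 300 = 390.5 s ≈ 6.51 minutes.

6.5 minutes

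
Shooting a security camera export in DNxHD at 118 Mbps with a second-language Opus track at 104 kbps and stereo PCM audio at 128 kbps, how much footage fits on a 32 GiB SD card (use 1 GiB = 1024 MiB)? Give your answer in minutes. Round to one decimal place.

Audio total: 104 + 128 = 232 kbps = 0.232 Mbps.
Total bitrate: 118 + 0.232 = 118.232 Mbps.
Capacity: 32 GiB = 274,878 Mb.
Recording time: 274,878 / 118.232 = 2,325 s ≈ 38.7 minutes.

38.7 minutes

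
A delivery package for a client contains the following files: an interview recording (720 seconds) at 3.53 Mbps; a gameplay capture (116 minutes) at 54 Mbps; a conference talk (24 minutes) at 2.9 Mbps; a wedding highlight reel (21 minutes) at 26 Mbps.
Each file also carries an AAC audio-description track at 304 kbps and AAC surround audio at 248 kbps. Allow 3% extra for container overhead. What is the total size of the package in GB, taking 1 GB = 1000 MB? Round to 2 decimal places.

Audio total: 304 + 248 = 552 kbps = 0.552 Mbps.
interview recording: 4.082 Mbps × 720 s × 1.03 = 3027.2 Mb
gameplay capture: 54.552 Mbps × 6960 s × 1.03 = 391072.4 Mb
conference talk: 3.452 Mbps × 1440 s × 1.03 = 5120.0 Mb
wedding highlight reel: 26.552 Mbps × 1260 s × 1.03 = 34459.2 Mb
Total: 433678.8 Mb = 54209.8 MB.
= 54.21 GB.

54.21 GB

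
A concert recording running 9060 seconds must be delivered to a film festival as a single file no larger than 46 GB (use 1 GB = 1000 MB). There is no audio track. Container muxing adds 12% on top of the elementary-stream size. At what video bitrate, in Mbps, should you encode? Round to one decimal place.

36.3 Mbps

Budget: 46 GB = 368000.0 Mb.
Stream payload after overhead: 368000.0 / 1.12 = 328571.4 Mb.
Total bitrate budget: 328571.4 Mb / 9060 s = 36.266 Mbps.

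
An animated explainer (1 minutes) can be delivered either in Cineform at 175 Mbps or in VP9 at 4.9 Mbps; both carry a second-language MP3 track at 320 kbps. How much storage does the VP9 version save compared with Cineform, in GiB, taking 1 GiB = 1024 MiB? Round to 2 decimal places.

Audio: 320 kbps = 0.320 Mbps.
Cineform: 175.320 Mbps × 60 s = 10519.2 Mb = 1.225 GiB.
VP9: 5.220 Mbps × 60 s = 313.2 Mb = 0.036 GiB.
Saving: 1.225 − 0.036 = 1.188 GiB.

1.19 GiB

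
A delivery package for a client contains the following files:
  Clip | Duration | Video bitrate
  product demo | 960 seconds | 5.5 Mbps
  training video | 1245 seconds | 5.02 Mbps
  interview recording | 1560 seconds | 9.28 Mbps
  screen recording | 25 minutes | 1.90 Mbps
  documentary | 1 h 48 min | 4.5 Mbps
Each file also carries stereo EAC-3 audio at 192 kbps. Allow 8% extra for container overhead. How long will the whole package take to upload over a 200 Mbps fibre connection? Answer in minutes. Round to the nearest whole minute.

Audio: 192 kbps = 0.192 Mbps.
product demo: 5.692 Mbps × 960 s × 1.08 = 5901.5 Mb
training video: 5.212 Mbps × 1245 s × 1.08 = 7008.1 Mb
interview recording: 9.472 Mbps × 1560 s × 1.08 = 15958.4 Mb
screen recording: 2.092 Mbps × 1500 s × 1.08 = 3389.0 Mb
documentary: 4.692 Mbps × 6480 s × 1.08 = 32836.5 Mb
Total: 65093.5 Mb = 8136.7 MB.
At 200 Mbps: 65093.5 / 200 = 325 s ≈ 5.42 minutes.

5 minutes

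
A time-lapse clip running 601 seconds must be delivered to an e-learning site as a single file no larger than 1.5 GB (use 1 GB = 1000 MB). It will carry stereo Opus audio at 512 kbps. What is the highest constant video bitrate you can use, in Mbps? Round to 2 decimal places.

19.45 Mbps

Budget: 1.5 GB = 12000.0 Mb.
Total bitrate budget: 12000.0 Mb / 601 s = 19.967 Mbps.
Audio: 512 kbps = 0.512 Mbps.
Video: 19.967 − 0.512 = 19.455 Mbps.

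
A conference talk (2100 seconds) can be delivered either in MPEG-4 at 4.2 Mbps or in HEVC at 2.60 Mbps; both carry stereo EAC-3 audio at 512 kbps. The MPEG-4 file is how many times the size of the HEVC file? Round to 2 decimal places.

Audio: 512 kbps = 0.512 Mbps.
MPEG-4: 4.712 Mbps × 2100 s = 9895.2 Mb = 1.237 GB.
HEVC: 3.112 Mbps × 2100 s = 6535.2 Mb = 0.817 GB.
Ratio: 1.237 / 0.817 = 1.514.

1.51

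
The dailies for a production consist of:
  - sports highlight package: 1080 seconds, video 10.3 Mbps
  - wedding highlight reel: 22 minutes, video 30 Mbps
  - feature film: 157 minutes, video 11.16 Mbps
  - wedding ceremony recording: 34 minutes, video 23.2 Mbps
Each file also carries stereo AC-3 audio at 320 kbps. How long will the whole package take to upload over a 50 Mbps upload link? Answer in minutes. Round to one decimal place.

69.2 minutes

Audio: 320 kbps = 0.320 Mbps.
sports highlight package: 10.620 Mbps × 1080 s = 11469.6 Mb
wedding highlight reel: 30.320 Mbps × 1320 s = 40022.4 Mb
feature film: 11.480 Mbps × 9420 s = 108141.6 Mb
wedding ceremony recording: 23.520 Mbps × 2040 s = 47980.8 Mb
Total: 207614.4 Mb = 25951.8 MB.
At 50 Mbps: 207614.4 / 50 = 4152 s ≈ 69.2 minutes.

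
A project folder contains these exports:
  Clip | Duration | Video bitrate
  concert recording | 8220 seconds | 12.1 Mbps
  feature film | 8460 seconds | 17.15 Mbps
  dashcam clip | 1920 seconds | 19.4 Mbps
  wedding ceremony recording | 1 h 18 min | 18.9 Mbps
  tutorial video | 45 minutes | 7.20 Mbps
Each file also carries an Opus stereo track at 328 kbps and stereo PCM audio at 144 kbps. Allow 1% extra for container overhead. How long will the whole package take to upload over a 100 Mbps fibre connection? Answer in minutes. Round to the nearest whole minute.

Audio total: 328 + 144 = 472 kbps = 0.472 Mbps.
concert recording: 12.572 Mbps × 8220 s × 1.01 = 104375.3 Mb
feature film: 17.622 Mbps × 8460 s × 1.01 = 150572.9 Mb
dashcam clip: 19.872 Mbps × 1920 s × 1.01 = 38535.8 Mb
wedding ceremony recording: 19.372 Mbps × 4680 s × 1.01 = 91567.6 Mb
tutorial video: 7.672 Mbps × 2700 s × 1.01 = 20921.5 Mb
Total: 405973.1 Mb = 50746.6 MB.
At 100 Mbps: 405973.1 / 100 = 4060 s ≈ 67.7 minutes.

68 minutes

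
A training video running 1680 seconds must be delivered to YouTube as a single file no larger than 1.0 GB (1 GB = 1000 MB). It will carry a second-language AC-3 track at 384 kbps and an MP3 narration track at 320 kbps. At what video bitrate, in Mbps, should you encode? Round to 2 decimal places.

4.06 Mbps

Budget: 1.0 GB = 8000.0 Mb.
Total bitrate budget: 8000.0 Mb / 1680 s = 4.762 Mbps.
Audio total: 384 + 320 = 704 kbps = 0.704 Mbps.
Video: 4.762 − 0.704 = 4.058 Mbps.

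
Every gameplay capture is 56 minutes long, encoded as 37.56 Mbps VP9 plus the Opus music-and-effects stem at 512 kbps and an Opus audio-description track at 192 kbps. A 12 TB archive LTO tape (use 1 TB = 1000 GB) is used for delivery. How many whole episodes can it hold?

746

56 min = 3360 s
Audio total: 512 + 192 = 704 kbps = 0.704 Mbps.
Total bitrate: 38.264 Mbps.
Per item: 38.264 Mbps × 3360 s = 128,567 Mb = 16,071 MB.
Capacity: 12 TB = 96,000,000 Mb; 746.69 items → 746 complete.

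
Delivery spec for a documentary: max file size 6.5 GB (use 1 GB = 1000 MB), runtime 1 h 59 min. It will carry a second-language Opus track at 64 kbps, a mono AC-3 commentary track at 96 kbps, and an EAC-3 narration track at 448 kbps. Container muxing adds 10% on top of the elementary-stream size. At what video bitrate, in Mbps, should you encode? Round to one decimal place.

6.0 Mbps

Budget: 6.5 GB = 52000.0 Mb.
Stream payload after overhead: 52000.0 / 1.10 = 47272.7 Mb.
1 h 59 min = 119 min = 7140 s
Total bitrate budget: 47272.7 Mb / 7140 s = 6.621 Mbps.
Audio total: 64 + 96 + 448 = 608 kbps = 0.608 Mbps.
Video: 6.621 − 0.608 = 6.013 Mbps.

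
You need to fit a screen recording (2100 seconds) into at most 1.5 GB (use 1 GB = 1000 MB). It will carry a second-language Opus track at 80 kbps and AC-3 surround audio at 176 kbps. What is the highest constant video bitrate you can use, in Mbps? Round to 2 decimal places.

5.46 Mbps

Budget: 1.5 GB = 12000.0 Mb.
Total bitrate budget: 12000.0 Mb / 2100 s = 5.714 Mbps.
Audio total: 80 + 176 = 256 kbps = 0.256 Mbps.
Video: 5.714 − 0.256 = 5.458 Mbps.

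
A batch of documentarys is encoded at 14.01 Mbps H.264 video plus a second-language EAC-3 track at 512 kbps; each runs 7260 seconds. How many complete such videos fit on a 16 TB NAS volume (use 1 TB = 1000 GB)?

1214

Audio: 512 kbps = 0.512 Mbps.
Total bitrate: 14.522 Mbps.
Per item: 14.522 Mbps × 7260 s = 105,430 Mb = 13,179 MB.
Capacity: 16 TB = 128,000,000 Mb; 1214.08 items → 1214 complete.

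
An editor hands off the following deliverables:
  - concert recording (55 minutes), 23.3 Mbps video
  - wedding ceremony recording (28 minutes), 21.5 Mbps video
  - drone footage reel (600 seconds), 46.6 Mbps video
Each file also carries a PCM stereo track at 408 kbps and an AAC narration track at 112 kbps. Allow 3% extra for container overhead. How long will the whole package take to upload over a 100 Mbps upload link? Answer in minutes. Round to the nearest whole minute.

25 minutes

Audio total: 408 + 112 = 520 kbps = 0.520 Mbps.
concert recording: 23.820 Mbps × 3300 s × 1.03 = 80964.2 Mb
wedding ceremony recording: 22.020 Mbps × 1680 s × 1.03 = 38103.4 Mb
drone footage reel: 47.120 Mbps × 600 s × 1.03 = 29120.2 Mb
Total: 148187.7 Mb = 18523.5 MB.
At 100 Mbps: 148187.7 / 100 = 1482 s ≈ 24.7 minutes.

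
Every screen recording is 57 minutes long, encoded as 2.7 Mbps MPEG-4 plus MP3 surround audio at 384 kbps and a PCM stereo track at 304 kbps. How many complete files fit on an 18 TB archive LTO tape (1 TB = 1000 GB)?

12427

57 min = 3420 s
Audio total: 384 + 304 = 688 kbps = 0.688 Mbps.
Total bitrate: 3.388 Mbps.
Per item: 3.388 Mbps × 3420 s = 11,587 Mb = 1,448 MB.
Capacity: 18 TB = 144,000,000 Mb; 12427.76 items → 12427 complete.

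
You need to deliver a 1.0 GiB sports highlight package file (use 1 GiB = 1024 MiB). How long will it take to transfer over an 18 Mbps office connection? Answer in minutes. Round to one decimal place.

8.0 minutes

File: 1.0 GiB = 8589.9 Mb.
At 18 Mbps: 8589.9 / 18 = 477.2 s ≈ 7.95 minutes.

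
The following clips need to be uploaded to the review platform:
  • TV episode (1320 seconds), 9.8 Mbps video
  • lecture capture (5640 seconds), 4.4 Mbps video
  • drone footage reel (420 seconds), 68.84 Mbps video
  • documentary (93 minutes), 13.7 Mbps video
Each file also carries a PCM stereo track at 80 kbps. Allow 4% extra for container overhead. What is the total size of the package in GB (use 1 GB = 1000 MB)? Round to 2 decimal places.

18.74 GB

Audio: 80 kbps = 0.080 Mbps.
TV episode: 9.880 Mbps × 1320 s × 1.04 = 13563.3 Mb
lecture capture: 4.480 Mbps × 5640 s × 1.04 = 26277.9 Mb
drone footage reel: 68.920 Mbps × 420 s × 1.04 = 30104.3 Mb
documentary: 13.780 Mbps × 5580 s × 1.04 = 79968.1 Mb
Total: 149913.5 Mb = 18739.2 MB.
= 18.74 GB.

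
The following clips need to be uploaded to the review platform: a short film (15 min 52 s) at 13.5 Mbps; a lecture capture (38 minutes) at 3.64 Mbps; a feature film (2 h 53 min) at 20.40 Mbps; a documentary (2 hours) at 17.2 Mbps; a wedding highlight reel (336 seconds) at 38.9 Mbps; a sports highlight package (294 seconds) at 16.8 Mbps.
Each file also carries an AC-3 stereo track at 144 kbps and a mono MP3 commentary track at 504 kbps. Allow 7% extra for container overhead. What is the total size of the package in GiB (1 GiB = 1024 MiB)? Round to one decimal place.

48.4 GiB

Audio total: 144 + 504 = 648 kbps = 0.648 Mbps.
short film: 14.148 Mbps × 952 s × 1.07 = 14411.7 Mb
lecture capture: 4.288 Mbps × 2280 s × 1.07 = 10461.0 Mb
feature film: 21.048 Mbps × 10380 s × 1.07 = 233771.7 Mb
documentary: 17.848 Mbps × 7200 s × 1.07 = 137501.0 Mb
wedding highlight reel: 39.548 Mbps × 336 s × 1.07 = 14218.3 Mb
sports highlight package: 17.448 Mbps × 294 s × 1.07 = 5488.8 Mb
Total: 415852.5 Mb = 51981.6 MB.
= 48.41 GiB.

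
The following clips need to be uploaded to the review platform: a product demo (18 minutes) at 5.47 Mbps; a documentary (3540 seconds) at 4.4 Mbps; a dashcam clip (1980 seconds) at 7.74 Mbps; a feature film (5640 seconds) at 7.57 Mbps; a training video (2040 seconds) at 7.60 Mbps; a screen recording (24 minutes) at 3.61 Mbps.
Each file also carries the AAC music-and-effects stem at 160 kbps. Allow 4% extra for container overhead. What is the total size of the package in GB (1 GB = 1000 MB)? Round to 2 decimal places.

13.35 GB

Audio: 160 kbps = 0.160 Mbps.
product demo: 5.630 Mbps × 1080 s × 1.04 = 6323.6 Mb
documentary: 4.560 Mbps × 3540 s × 1.04 = 16788.1 Mb
dashcam clip: 7.900 Mbps × 1980 s × 1.04 = 16267.7 Mb
feature film: 7.730 Mbps × 5640 s × 1.04 = 45341.1 Mb
training video: 7.760 Mbps × 2040 s × 1.04 = 16463.6 Mb
screen recording: 3.770 Mbps × 1440 s × 1.04 = 5646.0 Mb
Total: 106830.0 Mb = 13353.8 MB.
= 13.35 GB.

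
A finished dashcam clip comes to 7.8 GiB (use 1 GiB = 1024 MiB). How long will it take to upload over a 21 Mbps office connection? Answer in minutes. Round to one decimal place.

File: 7.8 GiB = 67001.5 Mb.
At 21 Mbps: 67001.5 / 21 = 3190.5 s ≈ 53.2 minutes.

53.2 minutes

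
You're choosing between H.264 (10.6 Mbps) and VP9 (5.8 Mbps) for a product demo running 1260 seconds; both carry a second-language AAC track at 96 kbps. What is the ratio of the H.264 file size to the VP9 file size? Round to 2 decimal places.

Audio: 96 kbps = 0.096 Mbps.
H.264: 10.696 Mbps × 1260 s = 13477.0 Mb = 1.685 GB.
VP9: 5.896 Mbps × 1260 s = 7429.0 Mb = 0.929 GB.
Ratio: 1.685 / 0.929 = 1.814.

1.81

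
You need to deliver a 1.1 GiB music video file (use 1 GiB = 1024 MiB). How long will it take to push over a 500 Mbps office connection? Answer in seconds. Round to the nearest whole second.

File: 1.1 GiB = 9448.9 Mb.
At 500 Mbps: 9448.9 / 500 = 18.9 s ≈ 18.9 seconds.

19 seconds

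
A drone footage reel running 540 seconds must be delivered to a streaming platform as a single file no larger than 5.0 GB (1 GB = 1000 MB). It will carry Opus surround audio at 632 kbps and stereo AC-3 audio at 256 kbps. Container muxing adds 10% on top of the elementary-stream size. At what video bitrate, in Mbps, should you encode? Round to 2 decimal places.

66.45 Mbps

Budget: 5.0 GB = 40000.0 Mb.
Stream payload after overhead: 40000.0 / 1.10 = 36363.6 Mb.
Total bitrate budget: 36363.6 Mb / 540 s = 67.340 Mbps.
Audio total: 632 + 256 = 888 kbps = 0.888 Mbps.
Video: 67.340 − 0.888 = 66.452 Mbps.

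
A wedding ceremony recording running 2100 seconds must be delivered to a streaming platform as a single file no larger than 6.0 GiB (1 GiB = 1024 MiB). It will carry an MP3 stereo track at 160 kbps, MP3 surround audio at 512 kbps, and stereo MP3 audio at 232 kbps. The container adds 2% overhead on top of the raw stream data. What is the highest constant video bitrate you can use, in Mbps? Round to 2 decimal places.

Budget: 6.0 GiB = 51539.6 Mb.
Stream payload after overhead: 51539.6 / 1.02 = 50529.0 Mb.
Total bitrate budget: 50529.0 Mb / 2100 s = 24.061 Mbps.
Audio total: 160 + 512 + 232 = 904 kbps = 0.904 Mbps.
Video: 24.061 − 0.904 = 23.157 Mbps.

23.16 Mbps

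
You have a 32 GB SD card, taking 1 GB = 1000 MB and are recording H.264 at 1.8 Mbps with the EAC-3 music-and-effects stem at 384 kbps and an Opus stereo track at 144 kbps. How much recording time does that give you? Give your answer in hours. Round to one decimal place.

30.5 hours

Audio total: 384 + 144 = 528 kbps = 0.528 Mbps.
Total bitrate: 1.8 + 0.528 = 2.328 Mbps.
Capacity: 32 GB = 256,000 Mb.
Recording time: 256,000 / 2.328 = 109,966 s ≈ 30.5 hours.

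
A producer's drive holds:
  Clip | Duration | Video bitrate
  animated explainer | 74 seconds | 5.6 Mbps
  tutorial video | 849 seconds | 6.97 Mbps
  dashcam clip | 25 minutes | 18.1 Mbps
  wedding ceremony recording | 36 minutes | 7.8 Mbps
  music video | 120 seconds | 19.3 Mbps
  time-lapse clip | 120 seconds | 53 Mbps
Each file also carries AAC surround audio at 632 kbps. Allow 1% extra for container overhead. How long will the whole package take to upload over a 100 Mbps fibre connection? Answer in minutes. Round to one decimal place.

Audio: 632 kbps = 0.632 Mbps.
animated explainer: 6.232 Mbps × 74 s × 1.01 = 465.8 Mb
tutorial video: 7.602 Mbps × 849 s × 1.01 = 6518.6 Mb
dashcam clip: 18.732 Mbps × 1500 s × 1.01 = 28379.0 Mb
wedding ceremony recording: 8.432 Mbps × 2160 s × 1.01 = 18395.3 Mb
music video: 19.932 Mbps × 120 s × 1.01 = 2415.8 Mb
time-lapse clip: 53.632 Mbps × 120 s × 1.01 = 6500.2 Mb
Total: 62674.6 Mb = 7834.3 MB.
At 100 Mbps: 62674.6 / 100 = 627 s ≈ 10.4 minutes.

10.4 minutes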